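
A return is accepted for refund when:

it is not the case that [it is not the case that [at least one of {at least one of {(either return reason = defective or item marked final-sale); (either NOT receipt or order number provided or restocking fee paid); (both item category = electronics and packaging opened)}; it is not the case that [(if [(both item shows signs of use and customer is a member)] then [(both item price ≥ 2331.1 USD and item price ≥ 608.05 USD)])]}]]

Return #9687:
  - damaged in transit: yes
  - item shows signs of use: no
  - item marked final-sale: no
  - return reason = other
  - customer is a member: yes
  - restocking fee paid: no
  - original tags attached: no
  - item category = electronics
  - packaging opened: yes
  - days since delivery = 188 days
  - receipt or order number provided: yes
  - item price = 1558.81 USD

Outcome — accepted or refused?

Atomic conditions:
  return reason = defective: other == defective is false
  item marked final-sale: no → false
  NOT receipt or order number provided: yes → false
  restocking fee paid: no → false
  item category = electronics: electronics == electronics is true
  packaging opened: yes → true
  item shows signs of use: no → false
  customer is a member: yes → true
  item price ≥ 2331.1 USD: 1558.81 ≥ 2331.1 is false
  item price ≥ 608.05 USD: 1558.81 ≥ 608.05 is true
Combine:
[1.1.1.1] false OR false = false
[1.1.1.2] false OR false = false
[1.1.1.3] true AND true = true
[1.1.1] false OR false OR true = true
[1.1.2.1.1] false AND true = false
[1.1.2.1.2] false AND true = false
[1.1.2.1] false → false (antecedent false ⇒ implication holds) = true
[1.1.2] NOT true = false
[1.1] true OR false = true
[1] NOT true = false
[root] NOT false = true
Overall: true → accepted

Accepted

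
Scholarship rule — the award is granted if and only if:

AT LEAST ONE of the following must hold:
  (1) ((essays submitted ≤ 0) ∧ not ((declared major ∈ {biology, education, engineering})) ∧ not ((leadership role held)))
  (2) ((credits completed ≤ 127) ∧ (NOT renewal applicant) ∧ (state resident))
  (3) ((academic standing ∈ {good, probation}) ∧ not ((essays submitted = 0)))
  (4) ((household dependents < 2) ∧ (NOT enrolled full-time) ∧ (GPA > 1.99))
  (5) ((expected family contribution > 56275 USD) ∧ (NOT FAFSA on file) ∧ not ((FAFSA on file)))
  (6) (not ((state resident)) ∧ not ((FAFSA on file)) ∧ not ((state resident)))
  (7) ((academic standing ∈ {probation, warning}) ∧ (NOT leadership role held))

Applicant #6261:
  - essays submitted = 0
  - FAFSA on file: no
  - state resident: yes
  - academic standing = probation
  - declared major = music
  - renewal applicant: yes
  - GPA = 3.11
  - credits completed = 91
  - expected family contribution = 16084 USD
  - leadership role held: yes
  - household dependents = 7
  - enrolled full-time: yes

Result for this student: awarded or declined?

Declined

Atomic conditions:
  essays submitted ≤ 0: 0 ≤ 0 is true
  declared major ∈ {biology, education, engineering}: music is not in the set → false
  leadership role held: yes → true
  credits completed ≤ 127: 91 ≤ 127 is true
  NOT renewal applicant: yes → false
  state resident: yes → true
  academic standing ∈ {good, probation}: probation is in the set → true
  essays submitted = 0: 0 == 0 is true
  household dependents < 2: 7 < 2 is false
  NOT enrolled full-time: yes → false
  GPA > 1.99: 3.11 > 1.99 is true
  expected family contribution > 56275 USD: 16084 > 56275 is false
  NOT FAFSA on file: no → true
  FAFSA on file: no → false
  academic standing ∈ {probation, warning}: probation is in the set → true
  NOT leadership role held: yes → false
Combine:
[1.2] NOT false = true
[1.3] NOT true = false
[1] true AND true AND false = false
[2] true AND false AND true = false
[3.2] NOT true = false
[3] true AND false = false
[4] false AND false AND true = false
[5.3] NOT false = true
[5] false AND true AND true = false
[6.1] NOT true = false
[6.2] NOT false = true
[6.3] NOT true = false
[6] false AND true AND false = false
[7] true AND false = false
[root] false OR false OR false OR false OR false OR false OR false = false
Overall: false → declined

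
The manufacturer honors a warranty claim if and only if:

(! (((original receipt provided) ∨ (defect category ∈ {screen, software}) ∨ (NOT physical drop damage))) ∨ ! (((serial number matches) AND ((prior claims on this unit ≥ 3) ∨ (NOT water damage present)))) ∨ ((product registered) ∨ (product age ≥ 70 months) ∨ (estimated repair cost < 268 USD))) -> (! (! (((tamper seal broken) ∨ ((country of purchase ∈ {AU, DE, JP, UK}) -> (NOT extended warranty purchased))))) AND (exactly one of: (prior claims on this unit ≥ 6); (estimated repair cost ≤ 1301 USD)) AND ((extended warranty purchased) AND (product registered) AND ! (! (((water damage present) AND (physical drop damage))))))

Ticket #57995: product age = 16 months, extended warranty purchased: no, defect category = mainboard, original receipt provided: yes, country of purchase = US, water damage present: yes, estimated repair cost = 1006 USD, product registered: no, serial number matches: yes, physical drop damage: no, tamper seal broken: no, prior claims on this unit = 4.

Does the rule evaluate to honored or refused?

Atomic conditions:
  original receipt provided: yes → true
  defect category ∈ {screen, software}: mainboard is not in the set → false
  NOT physical drop damage: no → true
  serial number matches: yes → true
  prior claims on this unit ≥ 3: 4 ≥ 3 is true
  NOT water damage present: yes → false
  product registered: no → false
  product age ≥ 70 months: 16 ≥ 70 is false
  estimated repair cost < 268 USD: 1006 < 268 is false
  tamper seal broken: no → false
  country of purchase ∈ {AU, DE, JP, UK}: US is not in the set → false
  NOT extended warranty purchased: no → true
  prior claims on this unit ≥ 6: 4 ≥ 6 is false
  estimated repair cost ≤ 1301 USD: 1006 ≤ 1301 is true
  extended warranty purchased: no → false
  water damage present: yes → true
  physical drop damage: no → false
Combine:
[1.1.1] true OR false OR true = true
[1.1] NOT true = false
[1.2.1.2] true OR false = true
[1.2.1] true AND true = true
[1.2] NOT true = false
[1.3] false OR false OR false = false
[1] false OR false OR false = false
[2.1.1.1.2] false → true (antecedent false ⇒ implication holds) = true
[2.1.1.1] false OR true = true
[2.1.1] NOT true = false
[2.1] NOT false = true
[2.2] exactly-one(false, true) = true
[2.3.3.1.1] true AND false = false
[2.3.3.1] NOT false = true
[2.3.3] NOT true = false
[2.3] false AND false AND false = false
[2] true AND true AND false = false
[root] false → false (antecedent false ⇒ implication holds) = true
Overall: true → honored

Honored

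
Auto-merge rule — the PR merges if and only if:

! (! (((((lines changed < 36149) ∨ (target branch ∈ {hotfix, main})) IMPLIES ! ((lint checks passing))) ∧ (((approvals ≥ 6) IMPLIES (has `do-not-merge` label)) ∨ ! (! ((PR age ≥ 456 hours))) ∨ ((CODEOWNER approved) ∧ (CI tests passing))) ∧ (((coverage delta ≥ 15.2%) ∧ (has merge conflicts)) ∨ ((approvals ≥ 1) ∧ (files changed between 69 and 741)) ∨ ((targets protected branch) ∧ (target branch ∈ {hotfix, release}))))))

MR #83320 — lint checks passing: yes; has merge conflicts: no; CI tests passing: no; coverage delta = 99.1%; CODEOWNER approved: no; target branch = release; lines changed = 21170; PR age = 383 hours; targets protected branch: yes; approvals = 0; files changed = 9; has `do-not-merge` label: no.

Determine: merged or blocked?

Atomic conditions:
  lines changed < 36149: 21170 < 36149 is true
  target branch ∈ {hotfix, main}: release is not in the set → false
  lint checks passing: yes → true
  approvals ≥ 6: 0 ≥ 6 is false
  has `do-not-merge` label: no → false
  PR age ≥ 456 hours: 383 ≥ 456 is false
  CODEOWNER approved: no → false
  CI tests passing: no → false
  coverage delta ≥ 15.2%: 99.1 ≥ 15.2 is true
  has merge conflicts: no → false
  approvals ≥ 1: 0 ≥ 1 is false
  files changed between 69 and 741: 9 in [69, 741] is false
  targets protected branch: yes → true
  target branch ∈ {hotfix, release}: release is in the set → true
Combine:
[1.1.1.1] true OR false = true
[1.1.1.2] NOT true = false
[1.1.1] true → false = false
[1.1.2.1] false → false (antecedent false ⇒ implication holds) = true
[1.1.2.2.1] NOT false = true
[1.1.2.2] NOT true = false
[1.1.2.3] false AND false = false
[1.1.2] true OR false OR false = true
[1.1.3.1] true AND false = false
[1.1.3.2] false AND false = false
[1.1.3.3] true AND true = true
[1.1.3] false OR false OR true = true
[1.1] false AND true AND true = false
[1] NOT false = true
[root] NOT true = false
Overall: false → blocked

Blocked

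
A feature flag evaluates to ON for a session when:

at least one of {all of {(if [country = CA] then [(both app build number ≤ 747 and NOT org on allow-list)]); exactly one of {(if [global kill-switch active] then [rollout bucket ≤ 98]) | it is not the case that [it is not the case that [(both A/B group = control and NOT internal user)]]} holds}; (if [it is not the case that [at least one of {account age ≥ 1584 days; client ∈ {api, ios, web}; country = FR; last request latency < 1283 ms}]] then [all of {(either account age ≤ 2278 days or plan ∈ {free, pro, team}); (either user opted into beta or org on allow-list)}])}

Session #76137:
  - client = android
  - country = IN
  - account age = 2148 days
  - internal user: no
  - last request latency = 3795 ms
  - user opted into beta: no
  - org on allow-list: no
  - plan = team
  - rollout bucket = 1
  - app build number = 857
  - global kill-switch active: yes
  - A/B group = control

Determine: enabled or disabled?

Enabled

Atomic conditions:
  country = CA: IN == CA is false
  app build number ≤ 747: 857 ≤ 747 is false
  NOT org on allow-list: no → true
  global kill-switch active: yes → true
  rollout bucket ≤ 98: 1 ≤ 98 is true
  A/B group = control: control == control is true
  NOT internal user: no → true
  account age ≥ 1584 days: 2148 ≥ 1584 is true
  client ∈ {api, ios, web}: android is not in the set → false
  country = FR: IN == FR is false
  last request latency < 1283 ms: 3795 < 1283 is false
  account age ≤ 2278 days: 2148 ≤ 2278 is true
  plan ∈ {free, pro, team}: team is in the set → true
  user opted into beta: no → false
  org on allow-list: no → false
Combine:
[1.1.2] false AND true = false
[1.1] false → false (antecedent false ⇒ implication holds) = true
[1.2.1] true → true = true
[1.2.2.1.1] true AND true = true
[1.2.2.1] NOT true = false
[1.2.2] NOT false = true
[1.2] exactly-one(true, true) = false
[1] true AND false = false
[2.1.1] true OR false OR false OR false = true
[2.1] NOT true = false
[2.2.1] true OR true = true
[2.2.2] false OR false = false
[2.2] true AND false = false
[2] false → false (antecedent false ⇒ implication holds) = true
[root] false OR true = true
Overall: true → enabled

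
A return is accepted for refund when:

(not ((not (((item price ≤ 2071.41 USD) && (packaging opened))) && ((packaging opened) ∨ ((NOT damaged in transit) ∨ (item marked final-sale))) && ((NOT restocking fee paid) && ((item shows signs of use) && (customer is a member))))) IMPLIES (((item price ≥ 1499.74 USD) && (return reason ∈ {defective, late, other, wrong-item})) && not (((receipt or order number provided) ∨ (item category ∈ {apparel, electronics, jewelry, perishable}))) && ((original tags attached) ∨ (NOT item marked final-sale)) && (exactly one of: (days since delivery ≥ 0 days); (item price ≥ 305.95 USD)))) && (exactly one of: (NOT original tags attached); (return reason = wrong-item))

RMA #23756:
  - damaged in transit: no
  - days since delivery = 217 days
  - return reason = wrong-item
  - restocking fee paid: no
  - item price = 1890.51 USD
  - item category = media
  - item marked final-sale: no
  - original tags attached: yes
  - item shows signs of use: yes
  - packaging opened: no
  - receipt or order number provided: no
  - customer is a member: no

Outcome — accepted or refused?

Atomic conditions:
  item price ≤ 2071.41 USD: 1890.51 ≤ 2071.41 is true
  packaging opened: no → false
  NOT damaged in transit: no → true
  item marked final-sale: no → false
  NOT restocking fee paid: no → true
  item shows signs of use: yes → true
  customer is a member: no → false
  item price ≥ 1499.74 USD: 1890.51 ≥ 1499.74 is true
  return reason ∈ {defective, late, other, wrong-item}: wrong-item is in the set → true
  receipt or order number provided: no → false
  item category ∈ {apparel, electronics, jewelry, perishable}: media is not in the set → false
  original tags attached: yes → true
  NOT item marked final-sale: no → true
  days since delivery ≥ 0 days: 217 ≥ 0 is true
  item price ≥ 305.95 USD: 1890.51 ≥ 305.95 is true
  NOT original tags attached: yes → false
  return reason = wrong-item: wrong-item == wrong-item is true
Combine:
[1.1.1.1.1] true AND false = false
[1.1.1.1] NOT false = true
[1.1.1.2.2] true OR false = true
[1.1.1.2] false OR true = true
[1.1.1.3.2] true AND false = false
[1.1.1.3] true AND false = false
[1.1.1] true AND true AND false = false
[1.1] NOT false = true
[1.2.1] true AND true = true
[1.2.2.1] false OR false = false
[1.2.2] NOT false = true
[1.2.3] true OR true = true
[1.2.4] exactly-one(true, true) = false
[1.2] true AND true AND true AND false = false
[1] true → false = false
[2] exactly-one(false, true) = true
[root] false AND true = false
Overall: false → refused

Refused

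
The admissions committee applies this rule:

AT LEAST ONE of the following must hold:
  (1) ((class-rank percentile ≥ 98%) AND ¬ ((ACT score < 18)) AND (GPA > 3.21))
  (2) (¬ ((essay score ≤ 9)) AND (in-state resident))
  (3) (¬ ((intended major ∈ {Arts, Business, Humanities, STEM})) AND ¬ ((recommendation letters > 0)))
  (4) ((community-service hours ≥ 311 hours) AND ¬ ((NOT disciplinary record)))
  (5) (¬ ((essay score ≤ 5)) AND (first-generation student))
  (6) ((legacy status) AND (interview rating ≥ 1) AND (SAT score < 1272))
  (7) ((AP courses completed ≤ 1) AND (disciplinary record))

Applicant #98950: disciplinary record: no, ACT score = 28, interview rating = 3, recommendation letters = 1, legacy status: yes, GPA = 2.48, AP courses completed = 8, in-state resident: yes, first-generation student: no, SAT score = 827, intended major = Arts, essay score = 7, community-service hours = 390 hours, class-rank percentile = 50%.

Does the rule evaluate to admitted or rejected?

Admitted

Atomic conditions:
  class-rank percentile ≥ 98%: 50 ≥ 98 is false
  ACT score < 18: 28 < 18 is false
  GPA > 3.21: 2.48 > 3.21 is false
  essay score ≤ 9: 7 ≤ 9 is true
  in-state resident: yes → true
  intended major ∈ {Arts, Business, Humanities, STEM}: Arts is in the set → true
  recommendation letters > 0: 1 > 0 is true
  community-service hours ≥ 311 hours: 390 ≥ 311 is true
  NOT disciplinary record: no → true
  essay score ≤ 5: 7 ≤ 5 is false
  first-generation student: no → false
  legacy status: yes → true
  interview rating ≥ 1: 3 ≥ 1 is true
  SAT score < 1272: 827 < 1272 is true
  AP courses completed ≤ 1: 8 ≤ 1 is false
  disciplinary record: no → false
Combine:
[1.2] NOT false = true
[1] false AND true AND false = false
[2.1] NOT true = false
[2] false AND true = false
[3.1] NOT true = false
[3.2] NOT true = false
[3] false AND false = false
[4.2] NOT true = false
[4] true AND false = false
[5.1] NOT false = true
[5] true AND false = false
[6] true AND true AND true = true
[7] false AND false = false
[root] false OR false OR false OR false OR false OR true OR false = true
Overall: true → admitted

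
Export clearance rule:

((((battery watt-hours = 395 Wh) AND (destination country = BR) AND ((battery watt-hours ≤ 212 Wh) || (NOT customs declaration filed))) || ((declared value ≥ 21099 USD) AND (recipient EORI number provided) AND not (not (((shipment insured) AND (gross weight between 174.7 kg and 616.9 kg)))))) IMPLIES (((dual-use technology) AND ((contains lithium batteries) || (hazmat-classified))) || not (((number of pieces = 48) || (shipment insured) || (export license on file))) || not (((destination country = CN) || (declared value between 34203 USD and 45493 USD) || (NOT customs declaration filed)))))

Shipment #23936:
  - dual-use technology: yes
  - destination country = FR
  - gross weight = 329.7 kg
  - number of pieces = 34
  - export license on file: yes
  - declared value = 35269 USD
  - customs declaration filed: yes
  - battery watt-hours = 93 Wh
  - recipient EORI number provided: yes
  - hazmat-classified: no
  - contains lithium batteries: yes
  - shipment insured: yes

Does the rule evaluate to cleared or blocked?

Atomic conditions:
  battery watt-hours = 395 Wh: 93 == 395 is false
  destination country = BR: FR == BR is false
  battery watt-hours ≤ 212 Wh: 93 ≤ 212 is true
  NOT customs declaration filed: yes → false
  declared value ≥ 21099 USD: 35269 ≥ 21099 is true
  recipient EORI number provided: yes → true
  shipment insured: yes → true
  gross weight between 174.7 kg and 616.9 kg: 329.7 in [174.7, 616.9] is true
  dual-use technology: yes → true
  contains lithium batteries: yes → true
  hazmat-classified: no → false
  number of pieces = 48: 34 == 48 is false
  export license on file: yes → true
  destination country = CN: FR == CN is false
  declared value between 34203 USD and 45493 USD: 35269 in [34203, 45493] is true
Combine:
[1.1.3] true OR false = true
[1.1] false AND false AND true = false
[1.2.3.1.1] true AND true = true
[1.2.3.1] NOT true = false
[1.2.3] NOT false = true
[1.2] true AND true AND true = true
[1] false OR true = true
[2.1.2] true OR false = true
[2.1] true AND true = true
[2.2.1] false OR true OR true = true
[2.2] NOT true = false
[2.3.1] false OR true OR false = true
[2.3] NOT true = false
[2] true OR false OR false = true
[root] true → true = true
Overall: true → cleared

Cleared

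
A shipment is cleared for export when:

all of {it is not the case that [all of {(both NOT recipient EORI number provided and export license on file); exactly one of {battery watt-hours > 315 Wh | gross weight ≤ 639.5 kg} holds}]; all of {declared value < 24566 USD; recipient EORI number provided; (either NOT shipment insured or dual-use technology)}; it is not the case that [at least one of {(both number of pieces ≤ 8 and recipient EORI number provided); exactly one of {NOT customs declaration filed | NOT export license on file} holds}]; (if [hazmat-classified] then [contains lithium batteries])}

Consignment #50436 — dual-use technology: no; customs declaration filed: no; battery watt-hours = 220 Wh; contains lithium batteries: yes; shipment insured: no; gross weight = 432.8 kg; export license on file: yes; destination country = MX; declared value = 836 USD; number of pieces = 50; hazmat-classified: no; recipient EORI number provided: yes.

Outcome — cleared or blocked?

Atomic conditions:
  NOT recipient EORI number provided: yes → false
  export license on file: yes → true
  battery watt-hours > 315 Wh: 220 > 315 is false
  gross weight ≤ 639.5 kg: 432.8 ≤ 639.5 is true
  declared value < 24566 USD: 836 < 24566 is true
  recipient EORI number provided: yes → true
  NOT shipment insured: no → true
  dual-use technology: no → false
  number of pieces ≤ 8: 50 ≤ 8 is false
  NOT customs declaration filed: no → true
  NOT export license on file: yes → false
  hazmat-classified: no → false
  contains lithium batteries: yes → true
Combine:
[1.1.1] false AND true = false
[1.1.2] exactly-one(false, true) = true
[1.1] false AND true = false
[1] NOT false = true
[2.3] true OR false = true
[2] true AND true AND true = true
[3.1.1] false AND true = false
[3.1.2] exactly-one(true, false) = true
[3.1] false OR true = true
[3] NOT true = false
[4] false → true (antecedent false ⇒ implication holds) = true
[root] true AND true AND false AND true = false
Overall: false → blocked

Blocked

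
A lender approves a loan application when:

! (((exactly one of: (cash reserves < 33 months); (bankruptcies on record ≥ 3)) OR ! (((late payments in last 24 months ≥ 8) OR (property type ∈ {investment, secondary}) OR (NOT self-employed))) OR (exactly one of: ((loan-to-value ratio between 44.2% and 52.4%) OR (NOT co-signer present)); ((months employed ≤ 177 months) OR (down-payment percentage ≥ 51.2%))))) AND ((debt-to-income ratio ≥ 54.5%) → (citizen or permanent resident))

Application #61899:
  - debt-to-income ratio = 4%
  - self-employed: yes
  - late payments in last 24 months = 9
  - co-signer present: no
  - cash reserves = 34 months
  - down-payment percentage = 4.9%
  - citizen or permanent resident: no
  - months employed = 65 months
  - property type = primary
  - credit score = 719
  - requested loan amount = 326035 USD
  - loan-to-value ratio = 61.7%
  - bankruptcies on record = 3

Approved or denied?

Denied

Atomic conditions:
  cash reserves < 33 months: 34 < 33 is false
  bankruptcies on record ≥ 3: 3 ≥ 3 is true
  late payments in last 24 months ≥ 8: 9 ≥ 8 is true
  property type ∈ {investment, secondary}: primary is not in the set → false
  NOT self-employed: yes → false
  loan-to-value ratio between 44.2% and 52.4%: 61.7 in [44.2, 52.4] is false
  NOT co-signer present: no → true
  months employed ≤ 177 months: 65 ≤ 177 is true
  down-payment percentage ≥ 51.2%: 4.9 ≥ 51.2 is false
  debt-to-income ratio ≥ 54.5%: 4 ≥ 54.5 is false
  citizen or permanent resident: no → false
Combine:
[1.1.1] exactly-one(false, true) = true
[1.1.2.1] true OR false OR false = true
[1.1.2] NOT true = false
[1.1.3.1] false OR true = true
[1.1.3.2] true OR false = true
[1.1.3] exactly-one(true, true) = false
[1.1] true OR false OR false = true
[1] NOT true = false
[2] false → false (antecedent false ⇒ implication holds) = true
[root] false AND true = false
Overall: false → denied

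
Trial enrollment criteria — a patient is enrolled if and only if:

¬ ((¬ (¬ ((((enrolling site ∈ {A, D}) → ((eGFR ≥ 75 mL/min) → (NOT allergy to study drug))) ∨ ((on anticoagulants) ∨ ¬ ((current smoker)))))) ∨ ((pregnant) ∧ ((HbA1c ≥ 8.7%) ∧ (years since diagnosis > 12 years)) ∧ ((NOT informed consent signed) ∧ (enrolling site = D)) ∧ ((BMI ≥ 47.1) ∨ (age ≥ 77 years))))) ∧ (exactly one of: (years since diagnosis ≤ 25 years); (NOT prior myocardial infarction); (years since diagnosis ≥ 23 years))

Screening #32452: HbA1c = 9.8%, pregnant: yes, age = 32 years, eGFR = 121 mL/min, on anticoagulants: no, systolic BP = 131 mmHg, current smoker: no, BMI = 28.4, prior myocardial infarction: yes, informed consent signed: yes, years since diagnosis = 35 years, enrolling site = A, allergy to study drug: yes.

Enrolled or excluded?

Excluded

Atomic conditions:
  enrolling site ∈ {A, D}: A is in the set → true
  eGFR ≥ 75 mL/min: 121 ≥ 75 is true
  NOT allergy to study drug: yes → false
  on anticoagulants: no → false
  current smoker: no → false
  pregnant: yes → true
  HbA1c ≥ 8.7%: 9.8 ≥ 8.7 is true
  years since diagnosis > 12 years: 35 > 12 is true
  NOT informed consent signed: yes → false
  enrolling site = D: A == D is false
  BMI ≥ 47.1: 28.4 ≥ 47.1 is false
  age ≥ 77 years: 32 ≥ 77 is false
  years since diagnosis ≤ 25 years: 35 ≤ 25 is false
  NOT prior myocardial infarction: yes → false
  years since diagnosis ≥ 23 years: 35 ≥ 23 is true
Combine:
[1.1.1.1.1.1.2] true → false = false
[1.1.1.1.1.1] true → false = false
[1.1.1.1.1.2.2] NOT false = true
[1.1.1.1.1.2] false OR true = true
[1.1.1.1.1] false OR true = true
[1.1.1.1] NOT true = false
[1.1.1] NOT false = true
[1.1.2.2] true AND true = true
[1.1.2.3] false AND false = false
[1.1.2.4] false OR false = false
[1.1.2] true AND true AND false AND false = false
[1.1] true OR false = true
[1] NOT true = false
[2] exactly-one(false, false, true) = true
[root] false AND true = false
Overall: false → excluded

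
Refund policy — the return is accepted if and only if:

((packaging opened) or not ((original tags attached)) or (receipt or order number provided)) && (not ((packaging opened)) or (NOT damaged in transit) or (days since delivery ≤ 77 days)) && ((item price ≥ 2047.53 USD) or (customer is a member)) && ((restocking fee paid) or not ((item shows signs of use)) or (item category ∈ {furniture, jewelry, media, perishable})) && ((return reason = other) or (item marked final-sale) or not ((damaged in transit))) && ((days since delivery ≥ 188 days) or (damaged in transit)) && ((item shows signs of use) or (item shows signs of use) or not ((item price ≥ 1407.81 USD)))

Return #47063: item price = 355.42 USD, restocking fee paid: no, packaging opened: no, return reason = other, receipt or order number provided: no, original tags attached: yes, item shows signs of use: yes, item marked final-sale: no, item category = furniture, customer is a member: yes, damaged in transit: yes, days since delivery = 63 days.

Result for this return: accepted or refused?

Atomic conditions:
  packaging opened: no → false
  original tags attached: yes → true
  receipt or order number provided: no → false
  NOT damaged in transit: yes → false
  days since delivery ≤ 77 days: 63 ≤ 77 is true
  item price ≥ 2047.53 USD: 355.42 ≥ 2047.53 is false
  customer is a member: yes → true
  restocking fee paid: no → false
  item shows signs of use: yes → true
  item category ∈ {furniture, jewelry, media, perishable}: furniture is in the set → true
  return reason = other: other == other is true
  item marked final-sale: no → false
  damaged in transit: yes → true
  days since delivery ≥ 188 days: 63 ≥ 188 is false
  item price ≥ 1407.81 USD: 355.42 ≥ 1407.81 is false
Combine:
[1.2] NOT true = false
[1] false OR false OR false = false
[2.1] NOT false = true
[2] true OR false OR true = true
[3] false OR true = true
[4.2] NOT true = false
[4] false OR false OR true = true
[5.3] NOT true = false
[5] true OR false OR false = true
[6] false OR true = true
[7.3] NOT false = true
[7] true OR true OR true = true
[root] false AND true AND true AND true AND true AND true AND true = false
Overall: false → refused

Refused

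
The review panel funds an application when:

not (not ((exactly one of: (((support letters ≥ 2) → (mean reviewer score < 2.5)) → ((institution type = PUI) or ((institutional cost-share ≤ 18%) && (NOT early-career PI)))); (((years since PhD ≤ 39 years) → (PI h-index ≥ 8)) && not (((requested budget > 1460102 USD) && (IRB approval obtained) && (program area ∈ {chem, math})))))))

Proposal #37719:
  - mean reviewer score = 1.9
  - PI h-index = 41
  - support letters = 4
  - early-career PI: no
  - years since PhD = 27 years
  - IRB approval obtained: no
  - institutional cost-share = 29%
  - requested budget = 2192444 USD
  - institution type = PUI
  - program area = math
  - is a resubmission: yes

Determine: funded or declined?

Declined

Atomic conditions:
  support letters ≥ 2: 4 ≥ 2 is true
  mean reviewer score < 2.5: 1.9 < 2.5 is true
  institution type = PUI: PUI == PUI is true
  institutional cost-share ≤ 18%: 29 ≤ 18 is false
  NOT early-career PI: no → true
  years since PhD ≤ 39 years: 27 ≤ 39 is true
  PI h-index ≥ 8: 41 ≥ 8 is true
  requested budget > 1460102 USD: 2192444 > 1460102 is true
  IRB approval obtained: no → false
  program area ∈ {chem, math}: math is in the set → true
Combine:
[1.1.1.1] true → true = true
[1.1.1.2.2] false AND true = false
[1.1.1.2] true OR false = true
[1.1.1] true → true = true
[1.1.2.1] true → true = true
[1.1.2.2.1] true AND false AND true = false
[1.1.2.2] NOT false = true
[1.1.2] true AND true = true
[1.1] exactly-one(true, true) = false
[1] NOT false = true
[root] NOT true = false
Overall: false → declined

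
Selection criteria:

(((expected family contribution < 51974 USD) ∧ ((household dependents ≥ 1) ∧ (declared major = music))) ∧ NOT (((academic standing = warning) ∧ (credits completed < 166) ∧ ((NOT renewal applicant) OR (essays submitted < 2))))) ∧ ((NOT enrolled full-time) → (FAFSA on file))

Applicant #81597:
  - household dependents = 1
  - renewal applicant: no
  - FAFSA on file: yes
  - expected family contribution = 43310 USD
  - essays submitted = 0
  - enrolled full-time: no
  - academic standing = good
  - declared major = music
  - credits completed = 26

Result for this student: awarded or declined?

Atomic conditions:
  expected family contribution < 51974 USD: 43310 < 51974 is true
  household dependents ≥ 1: 1 ≥ 1 is true
  declared major = music: music == music is true
  academic standing = warning: good == warning is false
  credits completed < 166: 26 < 166 is true
  NOT renewal applicant: no → true
  essays submitted < 2: 0 < 2 is true
  NOT enrolled full-time: no → true
  FAFSA on file: yes → true
Combine:
[1.1.2] true AND true = true
[1.1] true AND true = true
[1.2.1.3] true OR true = true
[1.2.1] false AND true AND true = false
[1.2] NOT false = true
[1] true AND true = true
[2] true → true = true
[root] true AND true = true
Overall: true → awarded

Awarded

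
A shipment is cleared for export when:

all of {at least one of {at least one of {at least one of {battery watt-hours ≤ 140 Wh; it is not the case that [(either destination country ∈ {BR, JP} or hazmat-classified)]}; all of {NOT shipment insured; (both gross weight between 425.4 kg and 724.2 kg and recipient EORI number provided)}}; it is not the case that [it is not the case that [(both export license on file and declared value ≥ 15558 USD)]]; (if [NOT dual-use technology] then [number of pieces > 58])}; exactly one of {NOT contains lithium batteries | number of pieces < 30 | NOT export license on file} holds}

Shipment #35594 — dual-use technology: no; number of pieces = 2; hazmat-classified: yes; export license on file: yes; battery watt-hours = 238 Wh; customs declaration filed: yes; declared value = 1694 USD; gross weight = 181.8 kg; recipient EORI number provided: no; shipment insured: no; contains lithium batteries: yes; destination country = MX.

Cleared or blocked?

Atomic conditions:
  battery watt-hours ≤ 140 Wh: 238 ≤ 140 is false
  destination country ∈ {BR, JP}: MX is not in the set → false
  hazmat-classified: yes → true
  NOT shipment insured: no → true
  gross weight between 425.4 kg and 724.2 kg: 181.8 in [425.4, 724.2] is false
  recipient EORI number provided: no → false
  export license on file: yes → true
  declared value ≥ 15558 USD: 1694 ≥ 15558 is false
  NOT dual-use technology: no → true
  number of pieces > 58: 2 > 58 is false
  NOT contains lithium batteries: yes → false
  number of pieces < 30: 2 < 30 is true
  NOT export license on file: yes → false
Combine:
[1.1.1.2.1] false OR true = true
[1.1.1.2] NOT true = false
[1.1.1] false OR false = false
[1.1.2.2] false AND false = false
[1.1.2] true AND false = false
[1.1] false OR false = false
[1.2.1.1] true AND false = false
[1.2.1] NOT false = true
[1.2] NOT true = false
[1.3] true → false = false
[1] false OR false OR false = false
[2] exactly-one(false, true, false) = true
[root] false AND true = false
Overall: false → blocked

Blocked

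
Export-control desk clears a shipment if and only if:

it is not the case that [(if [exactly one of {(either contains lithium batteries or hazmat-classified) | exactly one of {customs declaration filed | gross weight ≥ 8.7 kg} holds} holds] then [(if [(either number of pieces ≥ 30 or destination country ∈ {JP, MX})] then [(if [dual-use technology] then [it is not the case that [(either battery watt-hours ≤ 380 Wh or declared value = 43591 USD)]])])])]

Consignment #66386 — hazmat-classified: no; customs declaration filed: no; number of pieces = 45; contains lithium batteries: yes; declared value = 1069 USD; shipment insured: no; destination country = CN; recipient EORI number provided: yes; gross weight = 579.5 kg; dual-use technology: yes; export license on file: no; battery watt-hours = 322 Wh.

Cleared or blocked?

Atomic conditions:
  contains lithium batteries: yes → true
  hazmat-classified: no → false
  customs declaration filed: no → false
  gross weight ≥ 8.7 kg: 579.5 ≥ 8.7 is true
  number of pieces ≥ 30: 45 ≥ 30 is true
  destination country ∈ {JP, MX}: CN is not in the set → false
  dual-use technology: yes → true
  battery watt-hours ≤ 380 Wh: 322 ≤ 380 is true
  declared value = 43591 USD: 1069 == 43591 is false
Combine:
[1.1.1] true OR false = true
[1.1.2] exactly-one(false, true) = true
[1.1] exactly-one(true, true) = false
[1.2.1] true OR false = true
[1.2.2.2.1] true OR false = true
[1.2.2.2] NOT true = false
[1.2.2] true → false = false
[1.2] true → false = false
[1] false → false (antecedent false ⇒ implication holds) = true
[root] NOT true = false
Overall: false → blocked

Blocked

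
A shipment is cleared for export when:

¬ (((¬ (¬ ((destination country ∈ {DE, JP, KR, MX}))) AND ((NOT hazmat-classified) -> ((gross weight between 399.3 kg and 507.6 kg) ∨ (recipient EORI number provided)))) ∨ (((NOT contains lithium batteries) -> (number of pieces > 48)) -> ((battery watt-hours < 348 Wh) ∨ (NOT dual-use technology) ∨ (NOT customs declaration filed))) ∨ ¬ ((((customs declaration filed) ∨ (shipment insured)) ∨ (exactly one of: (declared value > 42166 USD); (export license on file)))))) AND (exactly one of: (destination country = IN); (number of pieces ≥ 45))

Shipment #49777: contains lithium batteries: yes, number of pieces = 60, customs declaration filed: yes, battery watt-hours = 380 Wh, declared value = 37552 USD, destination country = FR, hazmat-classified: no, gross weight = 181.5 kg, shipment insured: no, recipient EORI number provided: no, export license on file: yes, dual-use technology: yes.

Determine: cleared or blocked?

Atomic conditions:
  destination country ∈ {DE, JP, KR, MX}: FR is not in the set → false
  NOT hazmat-classified: no → true
  gross weight between 399.3 kg and 507.6 kg: 181.5 in [399.3, 507.6] is false
  recipient EORI number provided: no → false
  NOT contains lithium batteries: yes → false
  number of pieces > 48: 60 > 48 is true
  battery watt-hours < 348 Wh: 380 < 348 is false
  NOT dual-use technology: yes → false
  NOT customs declaration filed: yes → false
  customs declaration filed: yes → true
  shipment insured: no → false
  declared value > 42166 USD: 37552 > 42166 is false
  export license on file: yes → true
  destination country = IN: FR == IN is false
  number of pieces ≥ 45: 60 ≥ 45 is true
Combine:
[1.1.1.1.1] NOT false = true
[1.1.1.1] NOT true = false
[1.1.1.2.2] false OR false = false
[1.1.1.2] true → false = false
[1.1.1] false AND false = false
[1.1.2.1] false → true (antecedent false ⇒ implication holds) = true
[1.1.2.2] false OR false OR false = false
[1.1.2] true → false = false
[1.1.3.1.1] true OR false = true
[1.1.3.1.2] exactly-one(false, true) = true
[1.1.3.1] true OR true = true
[1.1.3] NOT true = false
[1.1] false OR false OR false = false
[1] NOT false = true
[2] exactly-one(false, true) = true
[root] true AND true = true
Overall: true → cleared

Cleared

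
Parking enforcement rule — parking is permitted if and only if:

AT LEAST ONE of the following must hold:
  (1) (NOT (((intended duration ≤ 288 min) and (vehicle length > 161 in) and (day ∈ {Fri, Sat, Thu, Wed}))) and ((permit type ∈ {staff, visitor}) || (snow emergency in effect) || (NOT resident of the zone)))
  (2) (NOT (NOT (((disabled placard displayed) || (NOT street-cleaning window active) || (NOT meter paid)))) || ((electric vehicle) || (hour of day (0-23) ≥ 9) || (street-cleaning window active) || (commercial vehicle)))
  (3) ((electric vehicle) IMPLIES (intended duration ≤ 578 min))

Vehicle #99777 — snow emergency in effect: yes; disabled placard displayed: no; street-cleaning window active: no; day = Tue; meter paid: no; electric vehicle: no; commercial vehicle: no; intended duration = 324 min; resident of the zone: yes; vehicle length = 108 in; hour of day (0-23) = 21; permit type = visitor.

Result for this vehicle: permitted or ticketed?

Atomic conditions:
  intended duration ≤ 288 min: 324 ≤ 288 is false
  vehicle length > 161 in: 108 > 161 is false
  day ∈ {Fri, Sat, Thu, Wed}: Tue is not in the set → false
  permit type ∈ {staff, visitor}: visitor is in the set → true
  snow emergency in effect: yes → true
  NOT resident of the zone: yes → false
  disabled placard displayed: no → false
  NOT street-cleaning window active: no → true
  NOT meter paid: no → true
  electric vehicle: no → false
  hour of day (0-23) ≥ 9: 21 ≥ 9 is true
  street-cleaning window active: no → false
  commercial vehicle: no → false
  intended duration ≤ 578 min: 324 ≤ 578 is true
Combine:
[1.1.1] false AND false AND false = false
[1.1] NOT false = true
[1.2] true OR true OR false = true
[1] true AND true = true
[2.1.1.1] false OR true OR true = true
[2.1.1] NOT true = false
[2.1] NOT false = true
[2.2] false OR true OR false OR false = true
[2] true OR true = true
[3] false → true (antecedent false ⇒ implication holds) = true
[root] true OR true OR true = true
Overall: true → permitted

Permitted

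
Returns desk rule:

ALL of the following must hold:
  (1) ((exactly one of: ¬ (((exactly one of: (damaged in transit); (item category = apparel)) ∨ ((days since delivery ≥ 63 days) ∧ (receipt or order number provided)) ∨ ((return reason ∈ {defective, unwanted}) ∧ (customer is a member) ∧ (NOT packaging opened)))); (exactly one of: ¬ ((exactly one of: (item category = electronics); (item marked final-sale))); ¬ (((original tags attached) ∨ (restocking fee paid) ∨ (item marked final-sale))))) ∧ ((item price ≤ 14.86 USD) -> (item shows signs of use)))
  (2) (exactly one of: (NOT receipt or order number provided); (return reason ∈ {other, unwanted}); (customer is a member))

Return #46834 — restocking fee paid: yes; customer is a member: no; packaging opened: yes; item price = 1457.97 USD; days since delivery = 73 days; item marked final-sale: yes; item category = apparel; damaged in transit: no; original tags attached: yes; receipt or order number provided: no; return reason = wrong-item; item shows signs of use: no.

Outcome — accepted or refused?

Refused

Atomic conditions:
  damaged in transit: no → false
  item category = apparel: apparel == apparel is true
  days since delivery ≥ 63 days: 73 ≥ 63 is true
  receipt or order number provided: no → false
  return reason ∈ {defective, unwanted}: wrong-item is not in the set → false
  customer is a member: no → false
  NOT packaging opened: yes → false
  item category = electronics: apparel == electronics is false
  item marked final-sale: yes → true
  original tags attached: yes → true
  restocking fee paid: yes → true
  item price ≤ 14.86 USD: 1457.97 ≤ 14.86 is false
  item shows signs of use: no → false
  NOT receipt or order number provided: no → true
  return reason ∈ {other, unwanted}: wrong-item is not in the set → false
Combine:
[1.1.1.1.1] exactly-one(false, true) = true
[1.1.1.1.2] true AND false = false
[1.1.1.1.3] false AND false AND false = false
[1.1.1.1] true OR false OR false = true
[1.1.1] NOT true = false
[1.1.2.1.1] exactly-one(false, true) = true
[1.1.2.1] NOT true = false
[1.1.2.2.1] true OR true OR true = true
[1.1.2.2] NOT true = false
[1.1.2] exactly-one(false, false) = false
[1.1] exactly-one(false, false) = false
[1.2] false → false (antecedent false ⇒ implication holds) = true
[1] false AND true = false
[2] exactly-one(true, false, false) = true
[root] false AND true = false
Overall: false → refused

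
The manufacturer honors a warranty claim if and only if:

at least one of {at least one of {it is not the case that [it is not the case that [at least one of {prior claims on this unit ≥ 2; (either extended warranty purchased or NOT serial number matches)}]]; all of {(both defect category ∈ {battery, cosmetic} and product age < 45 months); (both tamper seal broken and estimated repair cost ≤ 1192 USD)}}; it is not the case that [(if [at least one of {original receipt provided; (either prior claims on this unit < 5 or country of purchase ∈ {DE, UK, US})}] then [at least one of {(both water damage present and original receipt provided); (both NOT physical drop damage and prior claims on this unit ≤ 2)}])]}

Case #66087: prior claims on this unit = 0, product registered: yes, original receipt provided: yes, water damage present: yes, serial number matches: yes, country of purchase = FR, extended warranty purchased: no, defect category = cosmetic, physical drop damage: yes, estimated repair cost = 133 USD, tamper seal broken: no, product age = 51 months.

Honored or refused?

Atomic conditions:
  prior claims on this unit ≥ 2: 0 ≥ 2 is false
  extended warranty purchased: no → false
  NOT serial number matches: yes → false
  defect category ∈ {battery, cosmetic}: cosmetic is in the set → true
  product age < 45 months: 51 < 45 is false
  tamper seal broken: no → false
  estimated repair cost ≤ 1192 USD: 133 ≤ 1192 is true
  original receipt provided: yes → true
  prior claims on this unit < 5: 0 < 5 is true
  country of purchase ∈ {DE, UK, US}: FR is not in the set → false
  water damage present: yes → true
  NOT physical drop damage: yes → false
  prior claims on this unit ≤ 2: 0 ≤ 2 is true
Combine:
[1.1.1.1.2] false OR false = false
[1.1.1.1] false OR false = false
[1.1.1] NOT false = true
[1.1] NOT true = false
[1.2.1] true AND false = false
[1.2.2] false AND true = false
[1.2] false AND false = false
[1] false OR false = false
[2.1.1.2] true OR false = true
[2.1.1] true OR true = true
[2.1.2.1] true AND true = true
[2.1.2.2] false AND true = false
[2.1.2] true OR false = true
[2.1] true → true = true
[2] NOT true = false
[root] false OR false = false
Overall: false → refused

Refused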